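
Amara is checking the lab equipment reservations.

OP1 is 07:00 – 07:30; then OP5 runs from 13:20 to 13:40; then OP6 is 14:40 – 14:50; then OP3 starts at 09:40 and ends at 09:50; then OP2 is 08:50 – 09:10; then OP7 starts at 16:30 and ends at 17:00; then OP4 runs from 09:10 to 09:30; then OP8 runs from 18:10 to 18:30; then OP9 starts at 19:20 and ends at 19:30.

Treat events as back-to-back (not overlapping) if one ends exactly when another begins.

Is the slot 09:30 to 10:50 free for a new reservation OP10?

No — it overlaps OP3

OP1: ends 07:30 at or before OP10 starts 09:30 → clear.
OP2: ends 09:10 at or before OP10 starts 09:30 → clear.
OP4: ends 09:30 at or before OP10 starts 09:30 → clear.
OP3: starts 09:40 before OP10 ends 10:50, and ends 09:50 after OP10 starts 09:30 → overlap.
OP5: starts 13:20 at or after OP10 ends 10:50 → clear.
OP6: starts 14:40 at or after OP10 ends 10:50 → clear.
OP7: starts 16:30 at or after OP10 ends 10:50 → clear.
OP8: starts 18:10 at or after OP10 ends 10:50 → clear.
OP9: starts 19:20 at or after OP10 ends 10:50 → clear.
OP10 overlaps OP3.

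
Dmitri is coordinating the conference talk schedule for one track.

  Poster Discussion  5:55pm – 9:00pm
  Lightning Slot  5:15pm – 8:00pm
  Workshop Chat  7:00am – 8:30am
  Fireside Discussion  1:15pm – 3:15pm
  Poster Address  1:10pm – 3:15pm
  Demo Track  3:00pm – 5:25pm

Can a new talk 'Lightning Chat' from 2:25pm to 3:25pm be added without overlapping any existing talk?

Workshop Chat: ends 8:30am at or before Lightning Chat starts 2:25pm → clear.
Poster Address: starts 1:10pm before Lightning Chat ends 3:25pm, and ends 3:15pm after Lightning Chat starts 2:25pm → overlap.
Fireside Discussion: starts 1:15pm before Lightning Chat ends 3:25pm, and ends 3:15pm after Lightning Chat starts 2:25pm → overlap.
Demo Track: starts 3:00pm before Lightning Chat ends 3:25pm, and ends 5:25pm after Lightning Chat starts 2:25pm → overlap.
Lightning Slot: starts 5:15pm at or after Lightning Chat ends 3:25pm → clear.
Poster Discussion: starts 5:55pm at or after Lightning Chat ends 3:25pm → clear.
Lightning Chat overlaps Fireside Discussion, Poster Address, Demo Track.

No — it overlaps Demo Track, Fireside Discussion, Poster Address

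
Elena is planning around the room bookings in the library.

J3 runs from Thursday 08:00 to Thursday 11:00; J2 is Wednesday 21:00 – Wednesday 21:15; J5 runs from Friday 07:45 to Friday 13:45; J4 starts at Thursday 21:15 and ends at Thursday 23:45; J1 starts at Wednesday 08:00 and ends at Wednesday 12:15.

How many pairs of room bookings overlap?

0

Two intervals overlap when each starts before the other ends.
Sorted by start: J1, J2, J3, J4, J5.
J2 starts after J1 ends, so J1 has no further overlaps.
J3 starts after J2 ends, so J2 has no further overlaps.
J4 starts after J3 ends, so J3 has no further overlaps.
J5 starts after J4 ends.
No pair overlaps.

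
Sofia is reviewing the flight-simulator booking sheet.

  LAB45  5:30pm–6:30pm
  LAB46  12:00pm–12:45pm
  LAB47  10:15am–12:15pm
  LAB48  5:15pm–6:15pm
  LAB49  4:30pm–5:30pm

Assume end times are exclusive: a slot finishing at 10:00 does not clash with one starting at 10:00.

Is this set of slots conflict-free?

No

Check each pair: they overlap iff neither finishes before the other starts.
Sorted by start: LAB47, LAB46, LAB49, LAB48, LAB45.
LAB46 starts before LAB47 ends → LAB47 and LAB46 overlap.
That's a conflict, so the schedule is not conflict-free.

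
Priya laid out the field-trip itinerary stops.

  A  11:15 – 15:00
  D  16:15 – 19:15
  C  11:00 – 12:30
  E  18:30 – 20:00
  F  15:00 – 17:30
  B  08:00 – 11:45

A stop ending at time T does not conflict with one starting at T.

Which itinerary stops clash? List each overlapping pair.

Sorted by start: B, C, A, F, D, E.
C starts before B ends → B and C overlap.
A starts before B ends → B and A overlap.
F starts after B ends, so nothing later overlaps B either.
A starts before C ends → C and A overlap.
F starts after C ends, so nothing later overlaps C either.
F starts exactly when A ends (back-to-back, no overlap), so nothing later overlaps A either.
D starts before F ends → F and D overlap.
E starts after F ends.
E starts before D ends → D and E overlap.

A & B, A & C, B & C, D & E, D & F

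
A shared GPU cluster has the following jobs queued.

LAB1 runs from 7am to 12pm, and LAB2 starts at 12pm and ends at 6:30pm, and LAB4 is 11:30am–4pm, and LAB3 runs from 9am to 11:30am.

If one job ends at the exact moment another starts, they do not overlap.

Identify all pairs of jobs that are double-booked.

LAB1 & LAB3, LAB1 & LAB4, LAB2 & LAB4

Two intervals overlap when each starts before the other ends.
Sorted by start: LAB1, LAB3, LAB4, LAB2.
LAB3 starts before LAB1 ends → LAB1 and LAB3 overlap.
LAB4 starts before LAB1 ends → LAB1 and LAB4 overlap.
LAB2 starts exactly when LAB1 ends (back-to-back, no overlap).
LAB4 starts exactly when LAB3 ends (back-to-back, no overlap) — done with LAB3.
LAB2 starts before LAB4 ends → LAB4 and LAB2 overlap.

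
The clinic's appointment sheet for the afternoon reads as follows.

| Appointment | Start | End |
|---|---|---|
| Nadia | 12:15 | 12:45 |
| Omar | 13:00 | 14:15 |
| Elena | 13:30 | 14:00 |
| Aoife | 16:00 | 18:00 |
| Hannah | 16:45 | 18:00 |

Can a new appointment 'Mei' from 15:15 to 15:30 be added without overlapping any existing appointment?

Yes — the slot is free

Nadia: ends 12:45 at or before Mei starts 15:15 → clear.
Omar: ends 14:15 at or before Mei starts 15:15 → clear.
Elena: ends 14:00 at or before Mei starts 15:15 → clear.
Aoife: starts 16:00 at or after Mei ends 15:30 → clear.
Hannah: starts 16:45 at or after Mei ends 15:30 → clear.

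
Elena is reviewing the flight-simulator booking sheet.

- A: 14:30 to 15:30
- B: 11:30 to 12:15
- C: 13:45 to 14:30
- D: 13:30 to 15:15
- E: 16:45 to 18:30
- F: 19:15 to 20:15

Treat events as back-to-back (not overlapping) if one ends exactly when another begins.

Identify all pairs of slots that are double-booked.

A & D, C & D

Sorted by start: B, D, C, A, E, F.
D starts after B ends; B is clear from here.
C starts before D ends → D and C overlap.
A starts before D ends → D and A overlap.
E starts after D ends; D is clear from here.
A starts exactly when C ends (back-to-back, no overlap); C is clear from here.
E starts after A ends; A is clear from here.
F starts after E ends.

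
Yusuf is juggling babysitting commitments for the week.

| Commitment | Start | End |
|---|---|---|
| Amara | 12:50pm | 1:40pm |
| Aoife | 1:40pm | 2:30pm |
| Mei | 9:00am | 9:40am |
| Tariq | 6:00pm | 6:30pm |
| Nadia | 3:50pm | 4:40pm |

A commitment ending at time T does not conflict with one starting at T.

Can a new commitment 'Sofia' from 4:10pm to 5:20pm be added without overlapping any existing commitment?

No — it overlaps Nadia

Mei: ends 9:40am at or before Sofia starts 4:10pm → clear.
Amara: ends 1:40pm at or before Sofia starts 4:10pm → clear.
Aoife: ends 2:30pm at or before Sofia starts 4:10pm → clear.
Nadia: starts 3:50pm before Sofia ends 5:20pm, and ends 4:40pm after Sofia starts 4:10pm → overlap.
Tariq: starts 6:00pm at or after Sofia ends 5:20pm → clear.
Sofia overlaps Nadia.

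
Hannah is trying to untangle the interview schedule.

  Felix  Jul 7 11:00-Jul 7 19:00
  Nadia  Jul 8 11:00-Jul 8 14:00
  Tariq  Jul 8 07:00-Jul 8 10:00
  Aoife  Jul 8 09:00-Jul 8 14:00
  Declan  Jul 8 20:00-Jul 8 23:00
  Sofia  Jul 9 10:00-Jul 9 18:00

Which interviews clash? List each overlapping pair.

Sorted by start: Felix, Tariq, Aoife, Nadia, Declan, Sofia.
Tariq starts after Felix ends; Felix is clear from here.
Aoife starts before Tariq ends → Tariq and Aoife overlap.
Nadia starts after Tariq ends; Tariq is clear from here.
Nadia starts before Aoife ends → Aoife and Nadia overlap.
Declan starts after Aoife ends; Aoife is clear from here.
Declan starts after Nadia ends; Nadia is clear from here.
Sofia starts after Declan ends.

Aoife & Nadia, Aoife & Tariq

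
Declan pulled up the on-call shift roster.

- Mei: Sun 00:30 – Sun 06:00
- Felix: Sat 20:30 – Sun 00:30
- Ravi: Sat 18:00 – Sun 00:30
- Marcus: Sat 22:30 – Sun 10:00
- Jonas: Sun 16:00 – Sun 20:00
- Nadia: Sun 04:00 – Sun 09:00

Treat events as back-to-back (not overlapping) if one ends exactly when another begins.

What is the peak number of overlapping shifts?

3

Sweep the timeline, counting +1 at each start and −1 at each end (ends before starts at a tie):
Sat 18:00 start Ravi → 1
Sat 20:30 start Felix → 2
Sat 22:30 start Marcus → 3
Sun 00:30 end Felix → 2
Sun 00:30 end Ravi → 1
Sun 00:30 start Mei → 2
Sun 04:00 start Nadia → 3
Sun 06:00 end Mei → 2
Sun 09:00 end Nadia → 1
Sun 10:00 end Marcus → 0
Sun 16:00 start Jonas → 1
Sun 20:00 end Jonas → 0
Peak is 3, at Sat 22:30 (Felix, Marcus, Ravi).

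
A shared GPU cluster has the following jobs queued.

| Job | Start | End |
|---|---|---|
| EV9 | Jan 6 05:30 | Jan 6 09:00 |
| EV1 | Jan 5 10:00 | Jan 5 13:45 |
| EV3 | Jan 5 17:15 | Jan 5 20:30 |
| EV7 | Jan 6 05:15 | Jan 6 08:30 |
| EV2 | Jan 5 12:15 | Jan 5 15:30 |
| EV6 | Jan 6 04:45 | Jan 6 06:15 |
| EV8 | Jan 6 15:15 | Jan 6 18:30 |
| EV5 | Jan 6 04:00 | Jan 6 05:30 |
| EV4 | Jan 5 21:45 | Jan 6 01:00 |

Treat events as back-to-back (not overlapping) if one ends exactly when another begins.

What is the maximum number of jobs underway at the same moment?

Sort all start/end points and keep a running count:
Jan 5 10:00 start EV1 → 1
Jan 5 12:15 start EV2 → 2
Jan 5 13:45 end EV1 → 1
Jan 5 15:30 end EV2 → 0
Jan 5 17:15 start EV3 → 1
Jan 5 20:30 end EV3 → 0
Jan 5 21:45 start EV4 → 1
Jan 6 01:00 end EV4 → 0
Jan 6 04:00 start EV5 → 1
Jan 6 04:45 start EV6 → 2
Jan 6 05:15 start EV7 → 3
Jan 6 05:30 end EV5 → 2
Jan 6 05:30 start EV9 → 3
Jan 6 06:15 end EV6 → 2
Jan 6 08:30 end EV7 → 1
Jan 6 09:00 end EV9 → 0
Jan 6 15:15 start EV8 → 1
Jan 6 18:30 end EV8 → 0
Peak is 3, at Jan 6 05:15 (EV5, EV6, EV7).

3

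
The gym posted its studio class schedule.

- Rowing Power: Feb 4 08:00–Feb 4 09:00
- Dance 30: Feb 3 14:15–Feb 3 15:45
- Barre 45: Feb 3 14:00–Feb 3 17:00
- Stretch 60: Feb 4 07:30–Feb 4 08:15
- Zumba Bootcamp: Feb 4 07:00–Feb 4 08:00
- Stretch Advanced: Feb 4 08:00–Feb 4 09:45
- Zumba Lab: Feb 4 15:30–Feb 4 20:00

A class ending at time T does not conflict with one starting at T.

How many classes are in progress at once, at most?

Walk through starts and ends in time order (an end at T is processed before a start at T):
Feb 3 14:00 start Barre 45 → 1
Feb 3 14:15 start Dance 30 → 2
Feb 3 15:45 end Dance 30 → 1
Feb 3 17:00 end Barre 45 → 0
Feb 4 07:00 start Zumba Bootcamp → 1
Feb 4 07:30 start Stretch 60 → 2
Feb 4 08:00 end Zumba Bootcamp → 1
Feb 4 08:00 start Rowing Power → 2
Feb 4 08:00 start Stretch Advanced → 3
Feb 4 08:15 end Stretch 60 → 2
Feb 4 09:00 end Rowing Power → 1
Feb 4 09:45 end Stretch Advanced → 0
Feb 4 15:30 start Zumba Lab → 1
Feb 4 20:00 end Zumba Lab → 0
Peak is 3, at Feb 4 08:00 (Rowing Power, Stretch 60, Stretch Advanced).

3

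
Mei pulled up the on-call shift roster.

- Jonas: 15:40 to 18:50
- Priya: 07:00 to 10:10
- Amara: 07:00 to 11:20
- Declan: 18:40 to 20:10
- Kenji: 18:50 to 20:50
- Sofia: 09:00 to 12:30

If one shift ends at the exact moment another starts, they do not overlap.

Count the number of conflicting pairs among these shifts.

5

Sorted by start: Priya, Amara, Sofia, Jonas, Declan, Kenji.
Amara starts before Priya ends → Priya and Amara overlap.
Sofia starts before Priya ends → Priya and Sofia overlap.
Jonas starts after Priya ends, so Priya has no further overlaps.
Sofia starts before Amara ends → Amara and Sofia overlap.
Jonas starts after Amara ends, so Amara has no further overlaps.
Jonas starts after Sofia ends, so Sofia has no further overlaps.
Declan starts before Jonas ends → Jonas and Declan overlap.
Kenji starts exactly when Jonas ends (back-to-back, no overlap).
Kenji starts before Declan ends → Declan and Kenji overlap.
Overlapping pairs: Amara & Priya, Amara & Sofia, Declan & Jonas, Declan & Kenji, Priya & Sofia — 5 in total.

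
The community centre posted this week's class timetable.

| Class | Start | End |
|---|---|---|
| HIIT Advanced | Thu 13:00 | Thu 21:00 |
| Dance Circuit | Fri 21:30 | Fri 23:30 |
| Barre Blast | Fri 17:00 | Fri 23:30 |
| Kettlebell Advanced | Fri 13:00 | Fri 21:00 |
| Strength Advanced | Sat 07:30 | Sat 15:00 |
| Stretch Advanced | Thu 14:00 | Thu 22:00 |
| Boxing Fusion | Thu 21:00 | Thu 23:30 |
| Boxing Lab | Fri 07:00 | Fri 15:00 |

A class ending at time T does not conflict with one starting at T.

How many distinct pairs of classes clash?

5

Sorted by start: HIIT Advanced, Stretch Advanced, Boxing Fusion, Boxing Lab, Kettlebell Advanced, Barre Blast, Dance Circuit, Strength Advanced.
Stretch Advanced starts before HIIT Advanced ends → HIIT Advanced and Stretch Advanced overlap.
Boxing Fusion starts exactly when HIIT Advanced ends (back-to-back, no overlap), so HIIT Advanced has no further overlaps.
Boxing Fusion starts before Stretch Advanced ends → Stretch Advanced and Boxing Fusion overlap.
Boxing Lab starts after Stretch Advanced ends, so Stretch Advanced has no further overlaps.
Boxing Lab starts after Boxing Fusion ends, so Boxing Fusion has no further overlaps.
Kettlebell Advanced starts before Boxing Lab ends → Boxing Lab and Kettlebell Advanced overlap.
Barre Blast starts after Boxing Lab ends, so Boxing Lab has no further overlaps.
Barre Blast starts before Kettlebell Advanced ends → Kettlebell Advanced and Barre Blast overlap.
Dance Circuit starts after Kettlebell Advanced ends, so Kettlebell Advanced has no further overlaps.
Dance Circuit starts before Barre Blast ends → Barre Blast and Dance Circuit overlap.
Strength Advanced starts after Barre Blast ends.
Strength Advanced starts after Dance Circuit ends.
Overlapping pairs: Barre Blast & Dance Circuit, Barre Blast & Kettlebell Advanced, Boxing Fusion & Stretch Advanced, Boxing Lab & Kettlebell Advanced, HIIT Advanced & Stretch Advanced — 5 in total.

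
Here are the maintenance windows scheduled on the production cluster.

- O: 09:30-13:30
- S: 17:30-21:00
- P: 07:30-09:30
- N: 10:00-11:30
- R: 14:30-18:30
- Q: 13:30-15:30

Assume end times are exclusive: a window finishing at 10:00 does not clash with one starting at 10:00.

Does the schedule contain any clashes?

Yes

Check each pair: they overlap iff neither finishes before the other starts.
Sorted by start: P, O, N, Q, R, S.
O starts exactly when P ends (back-to-back, no overlap), so nothing later overlaps P either.
N starts before O ends → O and N overlap.
That's a conflict, so the schedule is not conflict-free.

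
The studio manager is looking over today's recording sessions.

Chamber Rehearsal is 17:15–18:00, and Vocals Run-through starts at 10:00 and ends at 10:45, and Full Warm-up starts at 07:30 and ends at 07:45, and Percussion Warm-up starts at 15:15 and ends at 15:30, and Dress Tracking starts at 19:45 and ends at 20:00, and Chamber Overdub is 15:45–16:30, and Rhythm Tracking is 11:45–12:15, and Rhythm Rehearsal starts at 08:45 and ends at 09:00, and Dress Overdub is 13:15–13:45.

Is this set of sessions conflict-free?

Yes

Sorted by start: Full Warm-up, Rhythm Rehearsal, Vocals Run-through, Rhythm Tracking, Dress Overdub, Percussion Warm-up, Chamber Overdub, Chamber Rehearsal, Dress Tracking.
Rhythm Rehearsal starts after Full Warm-up ends; Full Warm-up is clear from here.
Vocals Run-through starts after Rhythm Rehearsal ends; Rhythm Rehearsal is clear from here.
Rhythm Tracking starts after Vocals Run-through ends; Vocals Run-through is clear from here.
Dress Overdub starts after Rhythm Tracking ends; Rhythm Tracking is clear from here.
Percussion Warm-up starts after Dress Overdub ends; Dress Overdub is clear from here.
Chamber Overdub starts after Percussion Warm-up ends; Percussion Warm-up is clear from here.
Chamber Rehearsal starts after Chamber Overdub ends; Chamber Overdub is clear from here.
Dress Tracking starts after Chamber Rehearsal ends.
Every pair is clear; the schedule has no overlaps.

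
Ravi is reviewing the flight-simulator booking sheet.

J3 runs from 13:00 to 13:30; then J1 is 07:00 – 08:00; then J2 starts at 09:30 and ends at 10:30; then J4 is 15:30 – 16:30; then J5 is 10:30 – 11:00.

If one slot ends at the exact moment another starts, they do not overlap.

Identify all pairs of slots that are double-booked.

no overlapping pairs

Two intervals overlap when each starts before the other ends.
Sorted by start: J1, J2, J5, J3, J4.
J2 starts after J1 ends; J1 is clear from here.
J5 starts exactly when J2 ends (back-to-back, no overlap); J2 is clear from here.
J3 starts after J5 ends; J5 is clear from here.
J4 starts after J3 ends.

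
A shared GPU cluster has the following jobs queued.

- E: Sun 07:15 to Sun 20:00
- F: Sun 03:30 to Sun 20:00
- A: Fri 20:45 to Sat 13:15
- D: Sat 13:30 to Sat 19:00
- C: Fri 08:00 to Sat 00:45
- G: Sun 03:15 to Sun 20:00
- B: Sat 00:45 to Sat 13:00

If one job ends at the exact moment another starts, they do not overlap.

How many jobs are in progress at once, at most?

3

Walk through starts and ends in time order (an end at T is processed before a start at T):
Fri 08:00 start C → 1
Fri 20:45 start A → 2
Sat 00:45 end C → 1
Sat 00:45 start B → 2
Sat 13:00 end B → 1
Sat 13:15 end A → 0
Sat 13:30 start D → 1
Sat 19:00 end D → 0
Sun 03:15 start G → 1
Sun 03:30 start F → 2
Sun 07:15 start E → 3
Sun 20:00 end E → 2
Sun 20:00 end F → 1
Sun 20:00 end G → 0
Peak is 3, at Sun 07:15 (E, F, G).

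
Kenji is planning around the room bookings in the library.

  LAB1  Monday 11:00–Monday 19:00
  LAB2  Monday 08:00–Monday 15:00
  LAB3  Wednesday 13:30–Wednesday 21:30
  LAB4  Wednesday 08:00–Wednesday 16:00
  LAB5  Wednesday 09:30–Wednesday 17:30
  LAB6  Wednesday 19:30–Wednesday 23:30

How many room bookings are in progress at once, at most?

3

Sweep the timeline, counting +1 at each start and −1 at each end (ends before starts at a tie):
Monday 08:00 start LAB2 → 1
Monday 11:00 start LAB1 → 2
Monday 15:00 end LAB2 → 1
Monday 19:00 end LAB1 → 0
Wednesday 08:00 start LAB4 → 1
Wednesday 09:30 start LAB5 → 2
Wednesday 13:30 start LAB3 → 3
Wednesday 16:00 end LAB4 → 2
Wednesday 17:30 end LAB5 → 1
Wednesday 19:30 start LAB6 → 2
Wednesday 21:30 end LAB3 → 1
Wednesday 23:30 end LAB6 → 0
Peak is 3, at Wednesday 13:30 (LAB3, LAB4, LAB5).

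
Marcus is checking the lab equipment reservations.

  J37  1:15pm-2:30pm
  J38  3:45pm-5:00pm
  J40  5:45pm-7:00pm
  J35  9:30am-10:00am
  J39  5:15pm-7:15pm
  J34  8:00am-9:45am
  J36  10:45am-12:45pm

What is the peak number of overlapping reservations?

Sweep the timeline, counting +1 at each start and −1 at each end (ends before starts at a tie):
8:00am start J34 → 1
9:30am start J35 → 2
9:45am end J34 → 1
10:00am end J35 → 0
10:45am start J36 → 1
12:45pm end J36 → 0
1:15pm start J37 → 1
2:30pm end J37 → 0
3:45pm start J38 → 1
5:00pm end J38 → 0
5:15pm start J39 → 1
5:45pm start J40 → 2
7:00pm end J40 → 1
7:15pm end J39 → 0
Peak is 2, at 9:30am (J34, J35).

2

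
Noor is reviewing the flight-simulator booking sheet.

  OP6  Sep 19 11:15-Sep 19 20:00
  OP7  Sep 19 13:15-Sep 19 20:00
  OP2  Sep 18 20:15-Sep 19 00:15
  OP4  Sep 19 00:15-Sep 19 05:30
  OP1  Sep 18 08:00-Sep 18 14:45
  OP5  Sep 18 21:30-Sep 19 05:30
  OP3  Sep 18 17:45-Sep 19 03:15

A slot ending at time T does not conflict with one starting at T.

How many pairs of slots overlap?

6

Sorted by start: OP1, OP3, OP2, OP5, OP4, OP6, OP7.
OP3 starts after OP1 ends — done with OP1.
OP2 starts before OP3 ends → OP3 and OP2 overlap.
OP5 starts before OP3 ends → OP3 and OP5 overlap.
OP4 starts before OP3 ends → OP3 and OP4 overlap.
OP6 starts after OP3 ends — done with OP3.
OP5 starts before OP2 ends → OP2 and OP5 overlap.
OP4 starts exactly when OP2 ends (back-to-back, no overlap) — done with OP2.
OP4 starts before OP5 ends → OP5 and OP4 overlap.
OP6 starts after OP5 ends — done with OP5.
OP6 starts after OP4 ends — done with OP4.
OP7 starts before OP6 ends → OP6 and OP7 overlap.
Overlapping pairs: OP2 & OP3, OP2 & OP5, OP3 & OP4, OP3 & OP5, OP4 & OP5, OP6 & OP7 — 6 in total.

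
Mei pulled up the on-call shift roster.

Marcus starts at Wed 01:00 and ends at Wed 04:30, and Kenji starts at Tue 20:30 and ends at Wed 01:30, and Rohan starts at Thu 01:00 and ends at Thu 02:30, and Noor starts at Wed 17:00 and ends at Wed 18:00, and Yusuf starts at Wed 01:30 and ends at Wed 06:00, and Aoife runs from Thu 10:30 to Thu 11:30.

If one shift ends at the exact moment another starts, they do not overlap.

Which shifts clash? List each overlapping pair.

Kenji & Marcus, Marcus & Yusuf

Check each pair: they overlap iff neither finishes before the other starts.
Sorted by start: Kenji, Marcus, Yusuf, Noor, Rohan, Aoife.
Marcus starts before Kenji ends → Kenji and Marcus overlap.
Yusuf starts exactly when Kenji ends (back-to-back, no overlap); Kenji is clear from here.
Yusuf starts before Marcus ends → Marcus and Yusuf overlap.
Noor starts after Marcus ends; Marcus is clear from here.
Noor starts after Yusuf ends; Yusuf is clear from here.
Rohan starts after Noor ends; Noor is clear from here.
Aoife starts after Rohan ends.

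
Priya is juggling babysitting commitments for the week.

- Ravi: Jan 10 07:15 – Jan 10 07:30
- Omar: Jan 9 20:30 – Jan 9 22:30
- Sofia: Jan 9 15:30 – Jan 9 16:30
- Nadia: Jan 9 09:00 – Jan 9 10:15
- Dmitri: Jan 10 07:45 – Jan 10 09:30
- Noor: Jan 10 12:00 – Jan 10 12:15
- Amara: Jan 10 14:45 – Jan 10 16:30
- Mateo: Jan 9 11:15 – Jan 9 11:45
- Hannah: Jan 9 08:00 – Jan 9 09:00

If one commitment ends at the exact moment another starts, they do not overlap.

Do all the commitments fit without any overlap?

Sorted by start: Hannah, Nadia, Mateo, Sofia, Omar, Ravi, Dmitri, Noor, Amara.
Nadia starts exactly when Hannah ends (back-to-back, no overlap); Hannah is clear from here.
Mateo starts after Nadia ends; Nadia is clear from here.
Sofia starts after Mateo ends; Mateo is clear from here.
Omar starts after Sofia ends; Sofia is clear from here.
Ravi starts after Omar ends; Omar is clear from here.
Dmitri starts after Ravi ends; Ravi is clear from here.
Noor starts after Dmitri ends; Dmitri is clear from here.
Amara starts after Noor ends.
Every pair is clear; the schedule has no overlaps.

Yes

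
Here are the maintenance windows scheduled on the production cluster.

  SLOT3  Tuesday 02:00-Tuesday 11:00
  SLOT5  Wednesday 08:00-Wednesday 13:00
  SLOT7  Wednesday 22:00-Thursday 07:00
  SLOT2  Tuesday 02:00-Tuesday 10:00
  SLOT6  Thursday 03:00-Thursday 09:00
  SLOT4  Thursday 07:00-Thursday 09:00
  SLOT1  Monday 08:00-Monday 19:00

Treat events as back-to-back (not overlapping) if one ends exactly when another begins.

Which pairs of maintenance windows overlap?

Sorted by start: SLOT1, SLOT2, SLOT3, SLOT5, SLOT7, SLOT6, SLOT4.
SLOT2 starts after SLOT1 ends — done with SLOT1.
SLOT3 starts before SLOT2 ends → SLOT2 and SLOT3 overlap.
SLOT5 starts after SLOT2 ends — done with SLOT2.
SLOT5 starts after SLOT3 ends — done with SLOT3.
SLOT7 starts after SLOT5 ends — done with SLOT5.
SLOT6 starts before SLOT7 ends → SLOT7 and SLOT6 overlap.
SLOT4 starts exactly when SLOT7 ends (back-to-back, no overlap).
SLOT4 starts before SLOT6 ends → SLOT6 and SLOT4 overlap.

SLOT2 & SLOT3, SLOT4 & SLOT6, SLOT6 & SLOT7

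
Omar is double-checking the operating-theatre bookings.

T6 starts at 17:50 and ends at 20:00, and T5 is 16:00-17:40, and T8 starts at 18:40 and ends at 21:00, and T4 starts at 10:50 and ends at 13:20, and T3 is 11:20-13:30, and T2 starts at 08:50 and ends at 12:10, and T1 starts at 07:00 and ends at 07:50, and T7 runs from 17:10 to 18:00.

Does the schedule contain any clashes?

Yes

Sorted by start: T1, T2, T4, T3, T5, T7, T6, T8.
T2 starts after T1 ends, so T1 has no further overlaps.
T4 starts before T2 ends → T2 and T4 overlap.
That's a conflict, so the schedule is not conflict-free.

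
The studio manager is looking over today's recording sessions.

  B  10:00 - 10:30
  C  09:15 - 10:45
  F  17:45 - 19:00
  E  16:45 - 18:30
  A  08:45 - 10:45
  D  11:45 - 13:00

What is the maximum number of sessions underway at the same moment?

Sweep the timeline, counting +1 at each start and −1 at each end (ends before starts at a tie):
08:45 start A → 1
09:15 start C → 2
10:00 start B → 3
10:30 end B → 2
10:45 end A → 1
10:45 end C → 0
11:45 start D → 1
13:00 end D → 0
16:45 start E → 1
17:45 start F → 2
18:30 end E → 1
19:00 end F → 0
Peak is 3, at 10:00 (A, B, C).

3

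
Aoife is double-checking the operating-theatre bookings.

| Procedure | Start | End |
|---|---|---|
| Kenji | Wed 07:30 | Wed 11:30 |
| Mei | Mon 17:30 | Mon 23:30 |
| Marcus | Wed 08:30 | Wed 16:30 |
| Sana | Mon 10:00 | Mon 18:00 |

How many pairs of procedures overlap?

2

Sorted by start: Sana, Mei, Kenji, Marcus.
Mei starts before Sana ends → Sana and Mei overlap.
Kenji starts after Sana ends, so Sana has no further overlaps.
Kenji starts after Mei ends, so Mei has no further overlaps.
Marcus starts before Kenji ends → Kenji and Marcus overlap.
Overlapping pairs: Kenji & Marcus, Mei & Sana — 2 in total.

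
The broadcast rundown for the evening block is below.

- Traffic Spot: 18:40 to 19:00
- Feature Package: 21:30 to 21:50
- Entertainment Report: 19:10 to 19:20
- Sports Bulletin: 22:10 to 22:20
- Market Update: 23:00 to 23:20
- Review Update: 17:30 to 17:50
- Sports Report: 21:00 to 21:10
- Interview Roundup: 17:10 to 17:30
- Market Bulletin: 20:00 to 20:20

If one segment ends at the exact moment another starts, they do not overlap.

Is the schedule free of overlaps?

Yes

Sorted by start: Interview Roundup, Review Update, Traffic Spot, Entertainment Report, Market Bulletin, Sports Report, Feature Package, Sports Bulletin, Market Update.
Review Update starts exactly when Interview Roundup ends (back-to-back, no overlap) — done with Interview Roundup.
Traffic Spot starts after Review Update ends — done with Review Update.
Entertainment Report starts after Traffic Spot ends — done with Traffic Spot.
Market Bulletin starts after Entertainment Report ends — done with Entertainment Report.
Sports Report starts after Market Bulletin ends — done with Market Bulletin.
Feature Package starts after Sports Report ends — done with Sports Report.
Sports Bulletin starts after Feature Package ends — done with Feature Package.
Market Update starts after Sports Bulletin ends.
Every pair is clear; the schedule has no overlaps.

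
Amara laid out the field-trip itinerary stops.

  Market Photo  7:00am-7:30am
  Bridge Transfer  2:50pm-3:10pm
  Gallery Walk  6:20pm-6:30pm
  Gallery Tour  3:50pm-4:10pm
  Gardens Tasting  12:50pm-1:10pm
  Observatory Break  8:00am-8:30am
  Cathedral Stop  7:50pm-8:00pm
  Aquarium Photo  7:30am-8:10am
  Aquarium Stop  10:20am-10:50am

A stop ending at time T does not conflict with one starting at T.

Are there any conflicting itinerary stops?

Sorted by start: Market Photo, Aquarium Photo, Observatory Break, Aquarium Stop, Gardens Tasting, Bridge Transfer, Gallery Tour, Gallery Walk, Cathedral Stop.
Aquarium Photo starts exactly when Market Photo ends (back-to-back, no overlap), so nothing later overlaps Market Photo either.
Observatory Break starts before Aquarium Photo ends → Aquarium Photo and Observatory Break overlap.
That's a conflict, so the schedule is not conflict-free.

Yes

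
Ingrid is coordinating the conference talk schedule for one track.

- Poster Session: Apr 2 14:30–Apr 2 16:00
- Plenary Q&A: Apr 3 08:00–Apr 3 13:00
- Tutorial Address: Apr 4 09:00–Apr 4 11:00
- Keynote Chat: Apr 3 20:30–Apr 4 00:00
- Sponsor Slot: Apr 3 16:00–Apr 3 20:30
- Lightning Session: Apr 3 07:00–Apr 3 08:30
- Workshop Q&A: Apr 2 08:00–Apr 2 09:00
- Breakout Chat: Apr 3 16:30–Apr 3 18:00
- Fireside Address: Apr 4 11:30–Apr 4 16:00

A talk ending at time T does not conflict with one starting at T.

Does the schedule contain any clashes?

Sorted by start: Workshop Q&A, Poster Session, Lightning Session, Plenary Q&A, Sponsor Slot, Breakout Chat, Keynote Chat, Tutorial Address, Fireside Address.
Poster Session starts after Workshop Q&A ends; Workshop Q&A is clear from here.
Lightning Session starts after Poster Session ends; Poster Session is clear from here.
Plenary Q&A starts before Lightning Session ends → Lightning Session and Plenary Q&A overlap.
That's a conflict, so the schedule is not conflict-free.

Yes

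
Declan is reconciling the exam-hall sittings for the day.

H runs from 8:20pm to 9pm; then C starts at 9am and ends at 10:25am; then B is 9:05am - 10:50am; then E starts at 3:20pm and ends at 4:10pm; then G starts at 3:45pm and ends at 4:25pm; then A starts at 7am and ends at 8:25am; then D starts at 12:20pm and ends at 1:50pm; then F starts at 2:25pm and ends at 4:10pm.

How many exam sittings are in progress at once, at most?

Walk through starts and ends in time order (an end at T is processed before a start at T):
7am start A → 1
8:25am end A → 0
9am start C → 1
9:05am start B → 2
10:25am end C → 1
10:50am end B → 0
12:20pm start D → 1
1:50pm end D → 0
2:25pm start F → 1
3:20pm start E → 2
3:45pm start G → 3
4:10pm end E → 2
4:10pm end F → 1
4:25pm end G → 0
8:20pm start H → 1
9pm end H → 0
Peak is 3, at 3:45pm (E, F, G).

3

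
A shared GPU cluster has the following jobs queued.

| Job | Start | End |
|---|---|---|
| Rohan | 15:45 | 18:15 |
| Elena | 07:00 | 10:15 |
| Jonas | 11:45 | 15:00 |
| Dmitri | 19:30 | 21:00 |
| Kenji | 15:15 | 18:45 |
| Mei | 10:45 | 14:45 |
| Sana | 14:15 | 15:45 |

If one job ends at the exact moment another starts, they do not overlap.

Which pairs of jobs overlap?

Jonas & Mei, Jonas & Sana, Kenji & Rohan, Kenji & Sana, Mei & Sana

Sorted by start: Elena, Mei, Jonas, Sana, Kenji, Rohan, Dmitri.
Mei starts after Elena ends, so nothing later overlaps Elena either.
Jonas starts before Mei ends → Mei and Jonas overlap.
Sana starts before Mei ends → Mei and Sana overlap.
Kenji starts after Mei ends, so nothing later overlaps Mei either.
Sana starts before Jonas ends → Jonas and Sana overlap.
Kenji starts after Jonas ends, so nothing later overlaps Jonas either.
Kenji starts before Sana ends → Sana and Kenji overlap.
Rohan starts exactly when Sana ends (back-to-back, no overlap), so nothing later overlaps Sana either.
Rohan starts before Kenji ends → Kenji and Rohan overlap.
Dmitri starts after Kenji ends.
Dmitri starts after Rohan ends.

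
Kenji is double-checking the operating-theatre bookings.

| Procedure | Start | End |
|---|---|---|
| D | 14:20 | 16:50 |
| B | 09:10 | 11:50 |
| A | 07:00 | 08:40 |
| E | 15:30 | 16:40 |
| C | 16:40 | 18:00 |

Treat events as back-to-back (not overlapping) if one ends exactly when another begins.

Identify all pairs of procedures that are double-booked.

C & D, D & E

Sorted by start: A, B, D, E, C.
B starts after A ends, so nothing later overlaps A either.
D starts after B ends, so nothing later overlaps B either.
E starts before D ends → D and E overlap.
C starts before D ends → D and C overlap.
C starts exactly when E ends (back-to-back, no overlap).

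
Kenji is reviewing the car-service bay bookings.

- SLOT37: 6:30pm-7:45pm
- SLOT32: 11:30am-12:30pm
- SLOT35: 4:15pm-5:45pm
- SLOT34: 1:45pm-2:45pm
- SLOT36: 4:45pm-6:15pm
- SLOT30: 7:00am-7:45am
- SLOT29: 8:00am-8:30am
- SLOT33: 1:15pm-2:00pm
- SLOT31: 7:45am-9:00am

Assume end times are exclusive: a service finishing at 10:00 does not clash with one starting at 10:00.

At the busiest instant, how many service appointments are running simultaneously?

Walk through starts and ends in time order (an end at T is processed before a start at T):
7:00am start SLOT30 → 1
7:45am end SLOT30 → 0
7:45am start SLOT31 → 1
8:00am start SLOT29 → 2
8:30am end SLOT29 → 1
9:00am end SLOT31 → 0
11:30am start SLOT32 → 1
12:30pm end SLOT32 → 0
1:15pm start SLOT33 → 1
1:45pm start SLOT34 → 2
2:00pm end SLOT33 → 1
2:45pm end SLOT34 → 0
4:15pm start SLOT35 → 1
4:45pm start SLOT36 → 2
5:45pm end SLOT35 → 1
6:15pm end SLOT36 → 0
6:30pm start SLOT37 → 1
7:45pm end SLOT37 → 0
Peak is 2, at 8:00am (SLOT29, SLOT31).

2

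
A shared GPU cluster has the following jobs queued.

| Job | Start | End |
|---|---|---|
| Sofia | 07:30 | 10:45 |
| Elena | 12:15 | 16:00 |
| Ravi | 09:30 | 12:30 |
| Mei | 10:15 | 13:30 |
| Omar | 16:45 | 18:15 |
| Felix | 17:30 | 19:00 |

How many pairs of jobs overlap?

6

Sorted by start: Sofia, Ravi, Mei, Elena, Omar, Felix.
Ravi starts before Sofia ends → Sofia and Ravi overlap.
Mei starts before Sofia ends → Sofia and Mei overlap.
Elena starts after Sofia ends, so Sofia has no further overlaps.
Mei starts before Ravi ends → Ravi and Mei overlap.
Elena starts before Ravi ends → Ravi and Elena overlap.
Omar starts after Ravi ends, so Ravi has no further overlaps.
Elena starts before Mei ends → Mei and Elena overlap.
Omar starts after Mei ends, so Mei has no further overlaps.
Omar starts after Elena ends, so Elena has no further overlaps.
Felix starts before Omar ends → Omar and Felix overlap.
Overlapping pairs: Elena & Mei, Elena & Ravi, Felix & Omar, Mei & Ravi, Mei & Sofia, Ravi & Sofia — 6 in total.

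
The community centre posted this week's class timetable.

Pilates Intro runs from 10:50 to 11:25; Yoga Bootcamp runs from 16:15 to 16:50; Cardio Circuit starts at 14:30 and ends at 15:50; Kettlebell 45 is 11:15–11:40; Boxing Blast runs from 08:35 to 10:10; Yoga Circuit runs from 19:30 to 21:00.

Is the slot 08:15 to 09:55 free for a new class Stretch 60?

No — it overlaps Boxing Blast

Boxing Blast: starts 08:35 before Stretch 60 ends 09:55, and ends 10:10 after Stretch 60 starts 08:15 → overlap.
Pilates Intro: starts 10:50 at or after Stretch 60 ends 09:55 → clear.
Kettlebell 45: starts 11:15 at or after Stretch 60 ends 09:55 → clear.
Cardio Circuit: starts 14:30 at or after Stretch 60 ends 09:55 → clear.
Yoga Bootcamp: starts 16:15 at or after Stretch 60 ends 09:55 → clear.
Yoga Circuit: starts 19:30 at or after Stretch 60 ends 09:55 → clear.
Stretch 60 overlaps Boxing Blast.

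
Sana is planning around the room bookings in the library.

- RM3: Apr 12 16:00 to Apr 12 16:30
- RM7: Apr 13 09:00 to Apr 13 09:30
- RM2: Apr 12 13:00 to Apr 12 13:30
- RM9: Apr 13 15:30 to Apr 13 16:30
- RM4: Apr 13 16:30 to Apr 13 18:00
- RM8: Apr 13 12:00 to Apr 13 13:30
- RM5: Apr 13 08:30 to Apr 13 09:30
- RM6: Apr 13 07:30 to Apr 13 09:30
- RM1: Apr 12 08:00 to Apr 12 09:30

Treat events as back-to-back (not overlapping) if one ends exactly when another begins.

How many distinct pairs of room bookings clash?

Sorted by start: RM1, RM2, RM3, RM6, RM5, RM7, RM8, RM9, RM4.
RM2 starts after RM1 ends, so RM1 has no further overlaps.
RM3 starts after RM2 ends, so RM2 has no further overlaps.
RM6 starts after RM3 ends, so RM3 has no further overlaps.
RM5 starts before RM6 ends → RM6 and RM5 overlap.
RM7 starts before RM6 ends → RM6 and RM7 overlap.
RM8 starts after RM6 ends, so RM6 has no further overlaps.
RM7 starts before RM5 ends → RM5 and RM7 overlap.
RM8 starts after RM5 ends, so RM5 has no further overlaps.
RM8 starts after RM7 ends, so RM7 has no further overlaps.
RM9 starts after RM8 ends, so RM8 has no further overlaps.
RM4 starts exactly when RM9 ends (back-to-back, no overlap).
Overlapping pairs: RM5 & RM6, RM5 & RM7, RM6 & RM7 — 3 in total.

3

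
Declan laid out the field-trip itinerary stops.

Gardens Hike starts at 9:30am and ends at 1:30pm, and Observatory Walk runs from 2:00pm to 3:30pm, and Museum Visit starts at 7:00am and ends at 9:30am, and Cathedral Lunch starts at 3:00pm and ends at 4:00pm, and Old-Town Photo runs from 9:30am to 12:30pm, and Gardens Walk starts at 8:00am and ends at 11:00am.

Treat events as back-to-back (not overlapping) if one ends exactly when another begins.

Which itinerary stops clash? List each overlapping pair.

Cathedral Lunch & Observatory Walk, Gardens Hike & Gardens Walk, Gardens Hike & Old-Town Photo, Gardens Walk & Museum Visit, Gardens Walk & Old-Town Photo

Check each pair: they overlap iff neither finishes before the other starts.
Sorted by start: Museum Visit, Gardens Walk, Old-Town Photo, Gardens Hike, Observatory Walk, Cathedral Lunch.
Gardens Walk starts before Museum Visit ends → Museum Visit and Gardens Walk overlap.
Old-Town Photo starts exactly when Museum Visit ends (back-to-back, no overlap), so nothing later overlaps Museum Visit either.
Old-Town Photo starts before Gardens Walk ends → Gardens Walk and Old-Town Photo overlap.
Gardens Hike starts before Gardens Walk ends → Gardens Walk and Gardens Hike overlap.
Observatory Walk starts after Gardens Walk ends, so nothing later overlaps Gardens Walk either.
Gardens Hike starts before Old-Town Photo ends → Old-Town Photo and Gardens Hike overlap.
Observatory Walk starts after Old-Town Photo ends, so nothing later overlaps Old-Town Photo either.
Observatory Walk starts after Gardens Hike ends, so nothing later overlaps Gardens Hike either.
Cathedral Lunch starts before Observatory Walk ends → Observatory Walk and Cathedral Lunch overlap.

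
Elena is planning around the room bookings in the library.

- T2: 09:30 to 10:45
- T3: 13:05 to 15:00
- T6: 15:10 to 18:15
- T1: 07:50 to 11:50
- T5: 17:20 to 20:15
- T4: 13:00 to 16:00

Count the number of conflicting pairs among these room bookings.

4

Sorted by start: T1, T2, T4, T3, T6, T5.
T2 starts before T1 ends → T1 and T2 overlap.
T4 starts after T1 ends, so T1 has no further overlaps.
T4 starts after T2 ends, so T2 has no further overlaps.
T3 starts before T4 ends → T4 and T3 overlap.
T6 starts before T4 ends → T4 and T6 overlap.
T5 starts after T4 ends.
T6 starts after T3 ends, so T3 has no further overlaps.
T5 starts before T6 ends → T6 and T5 overlap.
Overlapping pairs: T1 & T2, T3 & T4, T4 & T6, T5 & T6 — 4 in total.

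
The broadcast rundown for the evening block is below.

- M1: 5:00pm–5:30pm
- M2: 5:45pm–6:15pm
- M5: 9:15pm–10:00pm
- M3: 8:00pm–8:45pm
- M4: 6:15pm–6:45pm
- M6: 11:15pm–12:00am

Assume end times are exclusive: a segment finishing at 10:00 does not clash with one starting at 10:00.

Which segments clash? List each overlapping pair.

Sorted by start: M1, M2, M4, M3, M5, M6.
M2 starts after M1 ends, so nothing later overlaps M1 either.
M4 starts exactly when M2 ends (back-to-back, no overlap), so nothing later overlaps M2 either.
M3 starts after M4 ends, so nothing later overlaps M4 either.
M5 starts after M3 ends, so nothing later overlaps M3 either.
M6 starts after M5 ends.

none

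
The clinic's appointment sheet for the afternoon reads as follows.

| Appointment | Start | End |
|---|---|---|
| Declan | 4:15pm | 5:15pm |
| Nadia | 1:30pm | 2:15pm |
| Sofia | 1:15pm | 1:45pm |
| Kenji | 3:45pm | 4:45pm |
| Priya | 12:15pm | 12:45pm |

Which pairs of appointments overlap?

Declan & Kenji, Nadia & Sofia

Two intervals overlap when each starts before the other ends.
Sorted by start: Priya, Sofia, Nadia, Kenji, Declan.
Sofia starts after Priya ends, so Priya has no further overlaps.
Nadia starts before Sofia ends → Sofia and Nadia overlap.
Kenji starts after Sofia ends, so Sofia has no further overlaps.
Kenji starts after Nadia ends, so Nadia has no further overlaps.
Declan starts before Kenji ends → Kenji and Declan overlap.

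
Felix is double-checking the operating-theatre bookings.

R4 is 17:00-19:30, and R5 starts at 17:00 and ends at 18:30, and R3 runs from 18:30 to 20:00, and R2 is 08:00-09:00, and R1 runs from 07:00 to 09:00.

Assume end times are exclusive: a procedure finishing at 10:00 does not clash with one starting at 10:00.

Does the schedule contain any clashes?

Yes

Sorted by start: R1, R2, R4, R5, R3.
R2 starts before R1 ends → R1 and R2 overlap.
That's a conflict, so the schedule is not conflict-free.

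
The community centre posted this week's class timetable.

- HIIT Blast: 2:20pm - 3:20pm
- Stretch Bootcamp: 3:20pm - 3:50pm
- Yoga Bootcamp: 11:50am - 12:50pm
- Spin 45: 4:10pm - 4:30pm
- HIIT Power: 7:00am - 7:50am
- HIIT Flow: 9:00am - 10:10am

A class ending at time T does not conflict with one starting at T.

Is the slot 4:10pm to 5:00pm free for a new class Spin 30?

HIIT Power: ends 7:50am at or before Spin 30 starts 4:10pm → clear.
HIIT Flow: ends 10:10am at or before Spin 30 starts 4:10pm → clear.
Yoga Bootcamp: ends 12:50pm at or before Spin 30 starts 4:10pm → clear.
HIIT Blast: ends 3:20pm at or before Spin 30 starts 4:10pm → clear.
Stretch Bootcamp: ends 3:50pm at or before Spin 30 starts 4:10pm → clear.
Spin 45: starts 4:10pm before Spin 30 ends 5:00pm, and ends 4:30pm after Spin 30 starts 4:10pm → overlap.
Spin 30 overlaps Spin 45.

No — it overlaps Spin 45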